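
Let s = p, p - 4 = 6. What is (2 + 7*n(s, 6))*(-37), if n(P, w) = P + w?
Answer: -4218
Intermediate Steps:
p = 10 (p = 4 + 6 = 10)
s = 10
(2 + 7*n(s, 6))*(-37) = (2 + 7*(10 + 6))*(-37) = (2 + 7*16)*(-37) = (2 + 112)*(-37) = 114*(-37) = -4218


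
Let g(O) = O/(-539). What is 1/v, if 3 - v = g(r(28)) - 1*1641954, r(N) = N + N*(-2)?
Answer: 77/126430685 ≈ 6.0903e-7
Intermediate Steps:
r(N) = -N (r(N) = N - 2*N = -N)
g(O) = -O/539 (g(O) = O*(-1/539) = -O/539)
v = 126430685/77 (v = 3 - (-(-1)*28/539 - 1*1641954) = 3 - (-1/539*(-28) - 1641954) = 3 - (4/77 - 1641954) = 3 - 1*(-126430454/77) = 3 + 126430454/77 = 126430685/77 ≈ 1.6420e+6)
1/v = 1/(126430685/77) = 77/126430685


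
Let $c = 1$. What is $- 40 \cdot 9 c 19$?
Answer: $-6840$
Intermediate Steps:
$- 40 \cdot 9 c 19 = - 40 \cdot 9 \cdot 1 \cdot 19 = \left(-40\right) 9 \cdot 19 = \left(-360\right) 19 = -6840$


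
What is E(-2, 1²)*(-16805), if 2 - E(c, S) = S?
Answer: -16805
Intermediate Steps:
E(c, S) = 2 - S
E(-2, 1²)*(-16805) = (2 - 1*1²)*(-16805) = (2 - 1*1)*(-16805) = (2 - 1)*(-16805) = 1*(-16805) = -16805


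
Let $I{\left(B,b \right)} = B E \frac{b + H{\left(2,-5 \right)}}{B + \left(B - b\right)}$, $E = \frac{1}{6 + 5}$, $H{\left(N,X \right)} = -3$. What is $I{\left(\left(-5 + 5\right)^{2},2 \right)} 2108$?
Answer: $0$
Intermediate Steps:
$E = \frac{1}{11} \approx 0.090909$
$I{\left(B,b \right)} = \frac{B \left(-3 + b\right)}{11 \left(- b + 2 B\right)}$ ($I{\left(B,b \right)} = B \frac{1}{11} \frac{b - 3}{B + \left(B - b\right)} = \frac{B}{11} \frac{-3 + b}{- b + 2 B} = \frac{B \left(-3 + b\right)}{11 \left(- b + 2 B\right)}$)
$I{\left(\left(-5 + 5\right)^{2},2 \right)} 2108 = \frac{\left(-5 + 5\right)^{2} \left(-3 + 2\right)}{11 \left(\left(-1\right) 2 + 2 \left(-5 + 5\right)^{2}\right)} 2108 = \frac{1}{11} \cdot 0^{2} \frac{1}{-2 + 2 \cdot 0^{2}} \left(-1\right) 2108 = \frac{1}{11} \cdot 0 \frac{1}{-2 + 2 \cdot 0} \left(-1\right) 2108 = \frac{1}{11} \cdot 0 \frac{1}{-2 + 0} \left(-1\right) 2108 = \frac{1}{11} \cdot 0 \frac{1}{-2} \left(-1\right) 2108 = \frac{1}{11} \cdot 0 \left(- \frac{1}{2}\right) \left(-1\right) 2108 = 0 \cdot 2108 = 0$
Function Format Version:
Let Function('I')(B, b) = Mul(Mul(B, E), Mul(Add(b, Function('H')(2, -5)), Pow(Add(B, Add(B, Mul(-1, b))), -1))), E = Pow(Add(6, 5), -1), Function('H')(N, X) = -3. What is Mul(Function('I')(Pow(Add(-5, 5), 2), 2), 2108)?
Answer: 0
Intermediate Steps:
E = Rational(1, 11) (E = Pow(11, -1) = Rational(1, 11) ≈ 0.090909)
Function('I')(B, b) = Mul(Rational(1, 11), B, Pow(Add(Mul(-1, b), Mul(2, B)), -1), Add(-3, b)) (Function('I')(B, b) = Mul(Mul(B, Rational(1, 11)), Mul(Add(b, -3), Pow(Add(B, Add(B, Mul(-1, b))), -1))) = Mul(Mul(Rational(1, 11), B), Mul(Add(-3, b), Pow(Add(Mul(-1, b), Mul(2, B)), -1))) = Mul(Mul(Rational(1, 11), B), Mul(Pow(Add(Mul(-1, b), Mul(2, B)), -1), Add(-3, b))) = Mul(Rational(1, 11), B, Pow(Add(Mul(-1, b), Mul(2, B)), -1), Add(-3, b)))
Mul(Function('I')(Pow(Add(-5, 5), 2), 2), 2108) = Mul(Mul(Rational(1, 11), Pow(Add(-5, 5), 2), Pow(Add(Mul(-1, 2), Mul(2, Pow(Add(-5, 5), 2))), -1), Add(-3, 2)), 2108) = Mul(Mul(Rational(1, 11), Pow(0, 2), Pow(Add(-2, Mul(2, Pow(0, 2))), -1), -1), 2108) = Mul(Mul(Rational(1, 11), 0, Pow(Add(-2, Mul(2, 0)), -1), -1), 2108) = Mul(Mul(Rational(1, 11), 0, Pow(Add(-2, 0), -1), -1), 2108) = Mul(Mul(Rational(1, 11), 0, Pow(-2, -1), -1), 2108) = Mul(Mul(Rational(1, 11), 0, Rational(-1, 2), -1), 2108) = Mul(0, 2108) = 0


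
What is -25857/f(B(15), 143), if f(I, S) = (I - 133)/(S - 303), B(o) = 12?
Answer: -4137120/121 ≈ -34191.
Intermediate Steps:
f(I, S) = (-133 + I)/(-303 + S)
-25857/f(B(15), 143) = -25857*(-303 + 143)/(-133 + 12) = -25857/(-121/(-160)) = -25857/((-1/160*(-121))) = -25857/121/160 = -25857*160/121 = -4137120/121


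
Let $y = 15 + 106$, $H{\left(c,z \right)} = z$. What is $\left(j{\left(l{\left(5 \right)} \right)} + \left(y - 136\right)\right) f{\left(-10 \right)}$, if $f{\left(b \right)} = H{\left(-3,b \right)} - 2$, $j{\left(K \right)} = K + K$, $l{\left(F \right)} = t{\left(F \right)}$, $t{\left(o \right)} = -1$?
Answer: $204$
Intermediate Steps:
$l{\left(F \right)} = -1$
$j{\left(K \right)} = 2 K$
$f{\left(b \right)} = -2 + b$ ($f{\left(b \right)} = b - 2 = -2 + b$)
$y = 121$
$\left(j{\left(l{\left(5 \right)} \right)} + \left(y - 136\right)\right) f{\left(-10 \right)} = \left(2 \left(-1\right) + \left(121 - 136\right)\right) \left(-2 - 10\right) = \left(-2 + \left(121 - 136\right)\right) \left(-12\right) = \left(-2 - 15\right) \left(-12\right) = \left(-17\right) \left(-12\right) = 204$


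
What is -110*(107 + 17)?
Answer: -13640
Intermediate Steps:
-110*(107 + 17) = -110*124 = -13640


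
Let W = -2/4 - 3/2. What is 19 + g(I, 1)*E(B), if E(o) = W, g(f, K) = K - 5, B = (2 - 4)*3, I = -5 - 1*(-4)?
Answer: 27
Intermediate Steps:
I = -1 (I = -5 + 4 = -1)
W = -2 (W = -2*¼ - 3*½ = -½ - 3/2 = -2)
B = -6 (B = -2*3 = -6)
g(f, K) = -5 + K
E(o) = -2
19 + g(I, 1)*E(B) = 19 + (-5 + 1)*(-2) = 19 - 4*(-2) = 19 + 8 = 27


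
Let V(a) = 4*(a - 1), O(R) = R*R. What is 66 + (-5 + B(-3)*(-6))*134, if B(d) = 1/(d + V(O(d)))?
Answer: -18320/29 ≈ -631.72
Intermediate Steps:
O(R) = R²
V(a) = -4 + 4*a (V(a) = 4*(-1 + a) = -4 + 4*a)
B(d) = 1/(-4 + d + 4*d²) (B(d) = 1/(d + (-4 + 4*d²)) = 1/(-4 + d + 4*d²))
66 + (-5 + B(-3)*(-6))*134 = 66 + (-5 - 6/(-4 - 3 + 4*(-3)²))*134 = 66 + (-5 - 6/(-4 - 3 + 4*9))*134 = 66 + (-5 - 6/(-4 - 3 + 36))*134 = 66 + (-5 - 6/29)*134 = 66 - 151/29*134 = 66 - 20234/29 = -18320/29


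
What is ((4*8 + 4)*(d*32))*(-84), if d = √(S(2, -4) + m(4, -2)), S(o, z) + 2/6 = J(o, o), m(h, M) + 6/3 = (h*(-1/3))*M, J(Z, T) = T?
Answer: -32256*√21 ≈ -1.4782e+5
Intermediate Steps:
m(h, M) = -2 - M*h/3 (m(h, M) = -2 + (h*(-1/3))*M = -2 + (h*(-1*⅓))*M = -2 + (h*(-⅓))*M = -2 + (-h/3)*M = -2 - M*h/3)
S(o, z) = -⅓ + o
d = √21/3 (d = √((-⅓ + 2) + (-2 - ⅓*(-2)*4)) = √(5/3 + (-2 + 8/3)) = √(5/3 + ⅔) = √(7/3) = √21/3 ≈ 1.5275)
((4*8 + 4)*(d*32))*(-84) = ((4*8 + 4)*((√21/3)*32))*(-84) = ((32 + 4)*(32*√21/3))*(-84) = (36*(32*√21/3))*(-84) = (384*√21)*(-84) = -32256*√21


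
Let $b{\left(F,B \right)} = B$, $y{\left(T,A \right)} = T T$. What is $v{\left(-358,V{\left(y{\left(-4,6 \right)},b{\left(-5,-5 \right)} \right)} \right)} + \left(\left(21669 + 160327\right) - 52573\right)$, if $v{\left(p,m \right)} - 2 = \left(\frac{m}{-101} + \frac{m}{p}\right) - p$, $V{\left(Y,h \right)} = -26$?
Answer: $\frac{2346352824}{18079} \approx 1.2978 \cdot 10^{5}$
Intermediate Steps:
$y{\left(T,A \right)} = T^{2}$
$v{\left(p,m \right)} = 2 - p - \frac{m}{101} + \frac{m}{p}$ ($v{\left(p,m \right)} = 2 - \left(p - \frac{m}{-101} - \frac{m}{p}\right) = 2 - \left(p - m \left(- \frac{1}{101}\right) - \frac{m}{p}\right) = 2 - \left(p + \frac{m}{101} - \frac{m}{p}\right) = 2 - p - \frac{m}{101} + \frac{m}{p}$)
$v{\left(-358,V{\left(y{\left(-4,6 \right)},b{\left(-5,-5 \right)} \right)} \right)} + \left(\left(21669 + 160327\right) - 52573\right) = \left(2 - -358 - - \frac{26}{101} - \frac{26}{-358}\right) + \left(\left(21669 + 160327\right) - 52573\right) = \left(2 + 358 + \frac{26}{101} - - \frac{13}{179}\right) + \left(181996 - 52573\right) = \left(2 + 358 + \frac{26}{101} + \frac{13}{179}\right) + 129423 = \frac{6514407}{18079} + 129423 = \frac{2346352824}{18079}$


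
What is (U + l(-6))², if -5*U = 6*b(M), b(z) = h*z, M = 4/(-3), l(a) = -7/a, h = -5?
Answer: 1681/36 ≈ 46.694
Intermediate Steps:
M = -4/3 (M = 4*(-⅓) = -4/3 ≈ -1.3333)
b(z) = -5*z
U = -8 (U = -6*(-5*(-4/3))/5 = -6*20/(5*3) = -⅕*40 = -8)
(U + l(-6))² = (-8 - 7/(-6))² = (-8 - 7*(-⅙))² = (-8 + 7/6)² = (-41/6)² = 1681/36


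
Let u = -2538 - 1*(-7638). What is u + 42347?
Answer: 47447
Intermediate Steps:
u = 5100 (u = -2538 + 7638 = 5100)
u + 42347 = 5100 + 42347 = 47447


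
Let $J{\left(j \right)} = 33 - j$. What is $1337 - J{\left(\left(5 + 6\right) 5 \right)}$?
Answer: $1359$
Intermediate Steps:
$1337 - J{\left(\left(5 + 6\right) 5 \right)} = 1337 - \left(33 - \left(5 + 6\right) 5\right) = 1337 - \left(33 - 11 \cdot 5\right) = 1337 - \left(33 - 55\right) = 1337 - -22 = 1337 + 22 = 1359$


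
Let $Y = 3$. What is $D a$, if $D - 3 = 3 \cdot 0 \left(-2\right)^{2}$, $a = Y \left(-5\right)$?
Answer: $-45$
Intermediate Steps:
$a = -15$ ($a = 3 \left(-5\right) = -15$)
$D = 3$ ($D = 3 + 3 \cdot 0 \left(-2\right)^{2} = 3 + 0 \cdot 4 = 3 + 0 = 3$)
$D a = 3 \left(-15\right) = -45$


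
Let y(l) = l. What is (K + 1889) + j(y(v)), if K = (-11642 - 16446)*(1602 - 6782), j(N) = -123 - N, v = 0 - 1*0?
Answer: 145497606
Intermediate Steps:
v = 0 (v = 0 + 0 = 0)
K = 145495840 (K = -28088*(-5180) = 145495840)
(K + 1889) + j(y(v)) = (145495840 + 1889) + (-123 - 1*0) = 145497729 + (-123 + 0) = 145497729 - 123 = 145497606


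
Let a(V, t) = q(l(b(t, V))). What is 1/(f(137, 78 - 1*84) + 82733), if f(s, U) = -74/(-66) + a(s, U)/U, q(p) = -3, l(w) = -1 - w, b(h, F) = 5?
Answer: 66/5460485 ≈ 1.2087e-5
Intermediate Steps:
a(V, t) = -3
f(s, U) = 37/33 - 3/U (f(s, U) = -74/(-66) - 3/U = -74*(-1/66) - 3/U = 37/33 - 3/U)
1/(f(137, 78 - 1*84) + 82733) = 1/((37/33 - 3/(78 - 1*84)) + 82733) = 1/((37/33 - 3/(78 - 84)) + 82733) = 1/((37/33 - 3/(-6)) + 82733) = 1/((37/33 - 3*(-⅙)) + 82733) = 1/((37/33 + ½) + 82733) = 1/(107/66 + 82733) = 1/(5460485/66) = 66/5460485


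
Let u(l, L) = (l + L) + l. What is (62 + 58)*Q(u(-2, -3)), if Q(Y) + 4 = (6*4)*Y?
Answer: -20640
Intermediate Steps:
u(l, L) = L + 2*l (u(l, L) = (L + l) + l = L + 2*l)
Q(Y) = -4 + 24*Y (Q(Y) = -4 + (6*4)*Y = -4 + 24*Y)
(62 + 58)*Q(u(-2, -3)) = (62 + 58)*(-4 + 24*(-3 + 2*(-2))) = 120*(-4 + 24*(-3 - 4)) = 120*(-4 + 24*(-7)) = 120*(-4 - 168) = 120*(-172) = -20640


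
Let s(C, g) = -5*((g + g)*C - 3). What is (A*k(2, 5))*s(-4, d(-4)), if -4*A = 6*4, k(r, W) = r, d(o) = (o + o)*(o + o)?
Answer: -30900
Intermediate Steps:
d(o) = 4*o² (d(o) = (2*o)*(2*o) = 4*o²)
A = -6 (A = -3*4/2 = -¼*24 = -6)
s(C, g) = 15 - 10*C*g (s(C, g) = -5*((2*g)*C - 3) = -5*(2*C*g - 3) = -5*(-3 + 2*C*g) = 15 - 10*C*g)
(A*k(2, 5))*s(-4, d(-4)) = (-6*2)*(15 - 10*(-4)*4*(-4)²) = -12*(15 - 10*(-4)*4*16) = -12*(15 - 10*(-4)*64) = -12*(15 + 2560) = -12*2575 = -30900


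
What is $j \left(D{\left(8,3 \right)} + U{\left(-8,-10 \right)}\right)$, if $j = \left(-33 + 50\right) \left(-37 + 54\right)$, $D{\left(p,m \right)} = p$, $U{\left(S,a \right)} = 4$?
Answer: $3468$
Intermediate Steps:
$j = 289$ ($j = 17 \cdot 17 = 289$)
$j \left(D{\left(8,3 \right)} + U{\left(-8,-10 \right)}\right) = 289 \left(8 + 4\right) = 289 \cdot 12 = 3468$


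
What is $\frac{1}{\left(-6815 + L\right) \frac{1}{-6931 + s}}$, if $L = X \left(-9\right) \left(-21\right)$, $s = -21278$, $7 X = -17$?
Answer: $\frac{28209}{7274} \approx 3.8781$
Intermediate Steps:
$X = - \frac{17}{7}$ ($X = \frac{1}{7} \left(-17\right) = - \frac{17}{7} \approx -2.4286$)
$L = -459$ ($L = \left(- \frac{17}{7}\right) \left(-9\right) \left(-21\right) = \frac{153}{7} \left(-21\right) = -459$)
$\frac{1}{\left(-6815 + L\right) \frac{1}{-6931 + s}} = \frac{1}{\left(-6815 - 459\right) \frac{1}{-6931 - 21278}} = \frac{1}{\left(-7274\right) \frac{1}{-28209}} = \frac{1}{\left(-7274\right) \left(- \frac{1}{28209}\right)} = \frac{1}{\frac{7274}{28209}} = \frac{28209}{7274}$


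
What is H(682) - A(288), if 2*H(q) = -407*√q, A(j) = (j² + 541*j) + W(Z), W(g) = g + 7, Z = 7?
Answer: -238766 - 407*√682/2 ≈ -2.4408e+5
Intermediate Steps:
W(g) = 7 + g
A(j) = 14 + j² + 541*j (A(j) = (j² + 541*j) + (7 + 7) = (j² + 541*j) + 14 = 14 + j² + 541*j)
H(q) = -407*√q/2 (H(q) = (-407*√q)/2 = -407*√q/2)
H(682) - A(288) = -407*√682/2 - (14 + 288² + 541*288) = -407*√682/2 - (14 + 82944 + 155808) = -407*√682/2 - 1*238766 = -407*√682/2 - 238766 = -238766 - 407*√682/2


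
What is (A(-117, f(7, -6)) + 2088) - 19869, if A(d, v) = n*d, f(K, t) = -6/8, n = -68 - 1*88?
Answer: 471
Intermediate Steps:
n = -156 (n = -68 - 88 = -156)
f(K, t) = -¾ (f(K, t) = -6*⅛ = -¾)
A(d, v) = -156*d
(A(-117, f(7, -6)) + 2088) - 19869 = (-156*(-117) + 2088) - 19869 = (18252 + 2088) - 19869 = 20340 - 19869 = 471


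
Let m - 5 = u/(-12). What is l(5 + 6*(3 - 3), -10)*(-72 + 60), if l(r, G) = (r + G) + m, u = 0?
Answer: 0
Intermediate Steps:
m = 5 (m = 5 + 0/(-12) = 5 + 0*(-1/12) = 5 + 0 = 5)
l(r, G) = 5 + G + r (l(r, G) = (r + G) + 5 = (G + r) + 5 = 5 + G + r)
l(5 + 6*(3 - 3), -10)*(-72 + 60) = (5 - 10 + (5 + 6*(3 - 3)))*(-72 + 60) = (5 - 10 + (5 + 6*0))*(-12) = (5 - 10 + (5 + 0))*(-12) = (5 - 10 + 5)*(-12) = 0*(-12) = 0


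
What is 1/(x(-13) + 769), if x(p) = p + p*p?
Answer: 1/925 ≈ 0.0010811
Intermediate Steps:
x(p) = p + p²
1/(x(-13) + 769) = 1/(-13*(1 - 13) + 769) = 1/(-13*(-12) + 769) = 1/(156 + 769) = 1/925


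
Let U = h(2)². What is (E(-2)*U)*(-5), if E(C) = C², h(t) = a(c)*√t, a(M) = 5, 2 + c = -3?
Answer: -1000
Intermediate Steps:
c = -5 (c = -2 - 3 = -5)
h(t) = 5*√t
U = 50 (U = (5*√2)² = 50)
(E(-2)*U)*(-5) = ((-2)²*50)*(-5) = (4*50)*(-5) = 200*(-5) = -1000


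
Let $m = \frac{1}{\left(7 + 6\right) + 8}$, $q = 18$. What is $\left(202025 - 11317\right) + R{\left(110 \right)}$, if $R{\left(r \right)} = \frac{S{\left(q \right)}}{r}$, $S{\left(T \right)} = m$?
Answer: $\frac{440535481}{2310} \approx 1.9071 \cdot 10^{5}$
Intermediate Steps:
$m = \frac{1}{21}$ ($m = \frac{1}{13 + 8} = \frac{1}{21} \approx 0.047619$)
$S{\left(T \right)} = \frac{1}{21}$
$R{\left(r \right)} = \frac{1}{21 r}$
$\left(202025 - 11317\right) + R{\left(110 \right)} = \left(202025 - 11317\right) + \frac{1}{21 \cdot 110} = 190708 + \frac{1}{21} \cdot \frac{1}{110} = 190708 + \frac{1}{2310} = \frac{440535481}{2310}$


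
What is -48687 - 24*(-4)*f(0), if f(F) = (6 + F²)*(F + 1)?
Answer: -48111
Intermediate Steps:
f(F) = (1 + F)*(6 + F²) (f(F) = (6 + F²)*(1 + F) = (1 + F)*(6 + F²))
-48687 - 24*(-4)*f(0) = -48687 - 24*(-4)*(6 + 0² + 0³ + 6*0) = -48687 - (-96)*(6 + 0 + 0 + 0) = -48687 - (-96)*6 = -48687 - 1*(-576) = -48687 + 576 = -48111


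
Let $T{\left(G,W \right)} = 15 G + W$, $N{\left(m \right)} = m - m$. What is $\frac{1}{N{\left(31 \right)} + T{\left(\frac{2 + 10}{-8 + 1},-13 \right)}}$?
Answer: $- \frac{7}{271} \approx -0.02583$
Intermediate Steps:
$N{\left(m \right)} = 0$
$T{\left(G,W \right)} = W + 15 G$
$\frac{1}{N{\left(31 \right)} + T{\left(\frac{2 + 10}{-8 + 1},-13 \right)}} = \frac{1}{0 + \left(-13 + 15 \frac{2 + 10}{-8 + 1}\right)} = \frac{1}{0 + \left(-13 + 15 \frac{12}{-7}\right)} = \frac{1}{0 + \left(-13 + 15 \cdot 12 \left(- \frac{1}{7}\right)\right)} = \frac{1}{0 + \left(-13 + 15 \left(- \frac{12}{7}\right)\right)} = \frac{1}{0 - \frac{271}{7}} = \frac{1}{- \frac{271}{7}} = - \frac{7}{271}$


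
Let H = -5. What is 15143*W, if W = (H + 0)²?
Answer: 378575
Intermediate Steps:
W = 25 (W = (-5 + 0)² = (-5)² = 25)
15143*W = 15143*25 = 378575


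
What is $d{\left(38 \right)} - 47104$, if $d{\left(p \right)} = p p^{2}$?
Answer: $7768$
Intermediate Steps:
$d{\left(p \right)} = p^{3}$
$d{\left(38 \right)} - 47104 = 38^{3} - 47104 = 54872 - 47104 = 7768$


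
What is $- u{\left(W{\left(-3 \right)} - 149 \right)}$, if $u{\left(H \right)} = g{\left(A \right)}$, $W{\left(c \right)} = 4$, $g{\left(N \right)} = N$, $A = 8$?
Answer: $-8$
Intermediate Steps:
$u{\left(H \right)} = 8$
$- u{\left(W{\left(-3 \right)} - 149 \right)} = \left(-1\right) 8 = -8$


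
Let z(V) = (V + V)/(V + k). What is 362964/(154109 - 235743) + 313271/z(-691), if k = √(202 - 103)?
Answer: 1826631349/11662 - 939813*√11/1382 ≈ 1.5438e+5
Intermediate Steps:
k = 3*√11 (k = √99 = 3*√11 ≈ 9.9499)
z(V) = 2*V/(V + 3*√11) (z(V) = (V + V)/(V + 3*√11) = (2*V)/(V + 3*√11) = 2*V/(V + 3*√11))
362964/(154109 - 235743) + 313271/z(-691) = 362964/(154109 - 235743) + 313271/((2*(-691)/(-691 + 3*√11))) = 362964/(-81634) + 313271/((-1382/(-691 + 3*√11))) = 362964*(-1/81634) + 313271*(½ - 3*√11/1382) = -25926/5831 + (313271/2 - 939813*√11/1382) = 1826631349/11662 - 939813*√11/1382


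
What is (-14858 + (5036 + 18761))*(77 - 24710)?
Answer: -220194387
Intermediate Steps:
(-14858 + (5036 + 18761))*(77 - 24710) = (-14858 + 23797)*(-24633) = 8939*(-24633) = -220194387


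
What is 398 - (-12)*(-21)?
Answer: 146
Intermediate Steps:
398 - (-12)*(-21) = 398 - 1*252 = 398 - 252 = 146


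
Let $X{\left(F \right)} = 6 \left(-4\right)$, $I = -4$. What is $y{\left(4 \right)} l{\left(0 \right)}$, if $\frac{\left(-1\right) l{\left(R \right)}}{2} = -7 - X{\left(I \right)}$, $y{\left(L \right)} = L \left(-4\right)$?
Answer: $544$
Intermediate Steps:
$X{\left(F \right)} = -24$
$y{\left(L \right)} = - 4 L$
$l{\left(R \right)} = -34$ ($l{\left(R \right)} = - 2 \left(-7 - -24\right) = - 2 \left(-7 + 24\right) = \left(-2\right) 17 = -34$)
$y{\left(4 \right)} l{\left(0 \right)} = \left(-4\right) 4 \left(-34\right) = \left(-16\right) \left(-34\right) = 544$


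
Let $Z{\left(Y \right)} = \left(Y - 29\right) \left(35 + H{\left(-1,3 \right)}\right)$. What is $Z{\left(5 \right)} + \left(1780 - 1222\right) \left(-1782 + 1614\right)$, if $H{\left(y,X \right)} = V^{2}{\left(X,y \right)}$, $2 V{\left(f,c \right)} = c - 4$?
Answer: $-94734$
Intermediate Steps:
$V{\left(f,c \right)} = -2 + \frac{c}{2}$ ($V{\left(f,c \right)} = \frac{c - 4}{2} = \frac{-4 + c}{2} = -2 + \frac{c}{2}$)
$H{\left(y,X \right)} = \left(-2 + \frac{y}{2}\right)^{2}$
$Z{\left(Y \right)} = - \frac{4785}{4} + \frac{165 Y}{4}$ ($Z{\left(Y \right)} = \left(Y - 29\right) \left(35 + \frac{\left(-4 - 1\right)^{2}}{4}\right) = \left(-29 + Y\right) \left(35 + \frac{\left(-5\right)^{2}}{4}\right) = \left(-29 + Y\right) \left(35 + \frac{1}{4} \cdot 25\right) = \left(-29 + Y\right) \left(35 + \frac{25}{4}\right) = \left(-29 + Y\right) \frac{165}{4} = - \frac{4785}{4} + \frac{165 Y}{4}$)
$Z{\left(5 \right)} + \left(1780 - 1222\right) \left(-1782 + 1614\right) = \left(- \frac{4785}{4} + \frac{165}{4} \cdot 5\right) + \left(1780 - 1222\right) \left(-1782 + 1614\right) = \left(- \frac{4785}{4} + \frac{825}{4}\right) + 558 \left(-168\right) = -990 - 93744 = -94734$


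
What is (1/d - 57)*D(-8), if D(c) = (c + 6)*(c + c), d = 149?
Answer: -271744/149 ≈ -1823.8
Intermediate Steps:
D(c) = 2*c*(6 + c) (D(c) = (6 + c)*(2*c) = 2*c*(6 + c))
(1/d - 57)*D(-8) = (1/149 - 57)*(2*(-8)*(6 - 8)) = (1/149 - 57)*(2*(-8)*(-2)) = -8492/149*32 = -271744/149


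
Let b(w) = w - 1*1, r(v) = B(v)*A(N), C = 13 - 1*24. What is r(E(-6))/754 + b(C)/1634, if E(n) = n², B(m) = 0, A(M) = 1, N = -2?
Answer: -6/817 ≈ -0.0073439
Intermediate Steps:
C = -11 (C = 13 - 24 = -11)
r(v) = 0 (r(v) = 0*1 = 0)
b(w) = -1 + w (b(w) = w - 1 = -1 + w)
r(E(-6))/754 + b(C)/1634 = 0/754 + (-1 - 11)/1634 = 0*(1/754) - 12*1/1634 = 0 - 6/817 = -6/817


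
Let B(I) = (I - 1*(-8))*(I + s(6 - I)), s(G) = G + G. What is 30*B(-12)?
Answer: -2880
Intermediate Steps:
s(G) = 2*G
B(I) = (8 + I)*(12 - I) (B(I) = (I - 1*(-8))*(I + 2*(6 - I)) = (I + 8)*(I + (12 - 2*I)) = (8 + I)*(12 - I))
30*B(-12) = 30*(96 - 1*(-12)² + 4*(-12)) = 30*(96 - 1*144 - 48) = 30*(96 - 144 - 48) = 30*(-96) = -2880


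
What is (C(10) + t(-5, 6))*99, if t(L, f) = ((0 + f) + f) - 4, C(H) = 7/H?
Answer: 8613/10 ≈ 861.30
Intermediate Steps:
t(L, f) = -4 + 2*f (t(L, f) = (f + f) - 4 = 2*f - 4 = -4 + 2*f)
(C(10) + t(-5, 6))*99 = (7/10 + (-4 + 2*6))*99 = (7*(1/10) + (-4 + 12))*99 = (7/10 + 8)*99 = (87/10)*99 = 8613/10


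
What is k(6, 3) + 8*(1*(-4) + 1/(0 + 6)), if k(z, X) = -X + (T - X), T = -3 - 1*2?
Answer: -125/3 ≈ -41.667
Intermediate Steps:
T = -5 (T = -3 - 2 = -5)
k(z, X) = -5 - 2*X (k(z, X) = -X + (-5 - X) = -5 - 2*X)
k(6, 3) + 8*(1*(-4) + 1/(0 + 6)) = (-5 - 2*3) + 8*(1*(-4) + 1/(0 + 6)) = (-5 - 6) + 8*(-4 + 1/6) = -11 + 8*(-4 + ⅙) = -11 + 8*(-23/6) = -11 - 92/3 = -125/3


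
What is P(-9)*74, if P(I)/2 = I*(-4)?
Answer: 5328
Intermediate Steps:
P(I) = -8*I (P(I) = 2*(I*(-4)) = 2*(-4*I) = -8*I)
P(-9)*74 = -8*(-9)*74 = 72*74 = 5328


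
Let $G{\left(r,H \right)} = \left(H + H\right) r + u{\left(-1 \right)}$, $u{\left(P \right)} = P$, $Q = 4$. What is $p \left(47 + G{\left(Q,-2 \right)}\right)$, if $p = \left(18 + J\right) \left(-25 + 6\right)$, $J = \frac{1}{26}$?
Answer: $- \frac{133665}{13} \approx -10282.0$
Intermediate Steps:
$J = \frac{1}{26} \approx 0.038462$
$p = - \frac{8911}{26}$ ($p = \left(18 + \frac{1}{26}\right) \left(-25 + 6\right) = \frac{469}{26} \left(-19\right) = - \frac{8911}{26} \approx -342.73$)
$G{\left(r,H \right)} = -1 + 2 H r$ ($G{\left(r,H \right)} = \left(H + H\right) r - 1 = 2 H r - 1 = -1 + 2 H r$)
$p \left(47 + G{\left(Q,-2 \right)}\right) = - \frac{8911 \left(47 + \left(-1 + 2 \left(-2\right) 4\right)\right)}{26} = - \frac{8911 \left(47 - 17\right)}{26} = \left(- \frac{8911}{26}\right) 30 = - \frac{133665}{13}$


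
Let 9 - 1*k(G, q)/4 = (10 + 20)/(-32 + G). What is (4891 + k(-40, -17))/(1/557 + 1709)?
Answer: 4117901/1427871 ≈ 2.8839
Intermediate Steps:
k(G, q) = 36 - 120/(-32 + G) (k(G, q) = 36 - 4*(10 + 20)/(-32 + G) = 36 - 120/(-32 + G))
(4891 + k(-40, -17))/(1/557 + 1709) = (4891 + 12*(-106 + 3*(-40))/(-32 - 40))/(1/557 + 1709) = (4891 + 12*(-106 - 120)/(-72))/(1/557 + 1709) = (4891 + 12*(-1/72)*(-226))/(951914/557) = (4891 + 113/3)*(557/951914) = (14786/3)*(557/951914) = 4117901/1427871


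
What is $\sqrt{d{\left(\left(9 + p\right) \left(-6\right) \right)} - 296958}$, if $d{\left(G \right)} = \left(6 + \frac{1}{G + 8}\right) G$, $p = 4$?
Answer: $\frac{i \sqrt{364345485}}{35} \approx 545.37 i$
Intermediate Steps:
$d{\left(G \right)} = G \left(6 + \frac{1}{8 + G}\right)$ ($d{\left(G \right)} = \left(6 + \frac{1}{8 + G}\right) G = G \left(6 + \frac{1}{8 + G}\right)$)
$\sqrt{d{\left(\left(9 + p\right) \left(-6\right) \right)} - 296958} = \sqrt{\frac{\left(9 + 4\right) \left(-6\right) \left(49 + 6 \left(9 + 4\right) \left(-6\right)\right)}{8 + \left(9 + 4\right) \left(-6\right)} - 296958} = \sqrt{\frac{13 \left(-6\right) \left(49 + 6 \cdot 13 \left(-6\right)\right)}{8 + 13 \left(-6\right)} - 296958} = \sqrt{- \frac{78 \left(49 + 6 \left(-78\right)\right)}{8 - 78} - 296958} = \sqrt{- \frac{78 \left(49 - 468\right)}{-70} - 296958} = \sqrt{\left(-78\right) \left(- \frac{1}{70}\right) \left(-419\right) - 296958} = \sqrt{- \frac{16341}{35} - 296958} = \sqrt{- \frac{10409871}{35}} = \frac{i \sqrt{364345485}}{35}$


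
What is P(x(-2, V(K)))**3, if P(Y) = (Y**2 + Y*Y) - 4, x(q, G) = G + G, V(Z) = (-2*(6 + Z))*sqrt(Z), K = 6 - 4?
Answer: 68518346688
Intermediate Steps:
K = 2
V(Z) = sqrt(Z)*(-12 - 2*Z) (V(Z) = (-12 - 2*Z)*sqrt(Z) = sqrt(Z)*(-12 - 2*Z))
x(q, G) = 2*G
P(Y) = -4 + 2*Y**2 (P(Y) = (Y**2 + Y**2) - 4 = 2*Y**2 - 4 = -4 + 2*Y**2)
P(x(-2, V(K)))**3 = (-4 + 2*(2*(2*sqrt(2)*(-6 - 1*2)))**2)**3 = (-4 + 2*(2*(2*sqrt(2)*(-6 - 2)))**2)**3 = (-4 + 2*(2*(2*sqrt(2)*(-8)))**2)**3 = (-4 + 2*(2*(-16*sqrt(2)))**2)**3 = (-4 + 2*(-32*sqrt(2))**2)**3 = (-4 + 2*2048)**3 = (-4 + 4096)**3 = 4092**3 = 68518346688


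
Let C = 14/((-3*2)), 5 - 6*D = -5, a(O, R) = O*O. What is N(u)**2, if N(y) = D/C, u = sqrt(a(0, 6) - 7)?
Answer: 25/49 ≈ 0.51020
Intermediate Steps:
a(O, R) = O**2
D = 5/3 (D = 5/6 - 1/6*(-5) = 5/6 + 5/6 = 5/3 ≈ 1.6667)
C = -7/3 (C = 14/(-6) = 14*(-1/6) = -7/3 ≈ -2.3333)
u = I*sqrt(7) (u = sqrt(0**2 - 7) = sqrt(0 - 7) = sqrt(-7) = I*sqrt(7) ≈ 2.6458*I)
N(y) = -5/7 (N(y) = 5/(3*(-7/3)) = (5/3)*(-3/7) = -5/7)
N(u)**2 = (-5/7)**2 = 25/49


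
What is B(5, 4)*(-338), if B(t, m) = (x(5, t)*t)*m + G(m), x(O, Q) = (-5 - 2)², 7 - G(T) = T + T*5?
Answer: -325494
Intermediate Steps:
G(T) = 7 - 6*T (G(T) = 7 - (T + T*5) = 7 - (T + 5*T) = 7 - 6*T)
x(O, Q) = 49 (x(O, Q) = (-7)² = 49)
B(t, m) = 7 - 6*m + 49*m*t (B(t, m) = (49*t)*m + (7 - 6*m) = 49*m*t + (7 - 6*m) = 7 - 6*m + 49*m*t)
B(5, 4)*(-338) = (7 - 6*4 + 49*4*5)*(-338) = (7 - 24 + 980)*(-338) = 963*(-338) = -325494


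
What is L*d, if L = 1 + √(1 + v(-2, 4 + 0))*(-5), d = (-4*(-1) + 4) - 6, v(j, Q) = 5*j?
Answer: 2 - 30*I ≈ 2.0 - 30.0*I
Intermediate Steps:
d = 2 (d = (4 + 4) - 6 = 8 - 6 = 2)
L = 1 - 15*I (L = 1 + √(1 + 5*(-2))*(-5) = 1 + √(1 - 10)*(-5) = 1 + √(-9)*(-5) = 1 + (3*I)*(-5) = 1 - 15*I ≈ 1.0 - 15.0*I)
L*d = (1 - 15*I)*2 = 2 - 30*I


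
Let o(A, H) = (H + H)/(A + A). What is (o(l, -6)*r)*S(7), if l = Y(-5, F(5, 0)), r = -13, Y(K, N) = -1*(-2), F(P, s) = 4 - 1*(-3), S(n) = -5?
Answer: -195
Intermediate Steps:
F(P, s) = 7 (F(P, s) = 4 + 3 = 7)
Y(K, N) = 2
l = 2
o(A, H) = H/A (o(A, H) = (2*H)/((2*A)) = (2*H)*(1/(2*A)) = H/A)
(o(l, -6)*r)*S(7) = (-6/2*(-13))*(-5) = (-6*½*(-13))*(-5) = -3*(-13)*(-5) = 39*(-5) = -195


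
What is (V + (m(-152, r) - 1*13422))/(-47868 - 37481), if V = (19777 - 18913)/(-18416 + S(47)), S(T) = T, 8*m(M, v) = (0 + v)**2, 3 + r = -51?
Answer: 4845537/31672238 ≈ 0.15299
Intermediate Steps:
r = -54 (r = -3 - 51 = -54)
m(M, v) = v**2/8 (m(M, v) = (0 + v)**2/8 = v**2/8)
V = -96/2041 (V = (19777 - 18913)/(-18416 + 47) = 864/(-18369) = 864*(-1/18369) = -96/2041 ≈ -0.047036)
(V + (m(-152, r) - 1*13422))/(-47868 - 37481) = (-96/2041 + ((1/8)*(-54)**2 - 1*13422))/(-47868 - 37481) = (-96/2041 + ((1/8)*2916 - 13422))/(-85349) = (-96/2041 + (729/2 - 13422))*(-1/85349) = (-96/2041 - 26115/2)*(-1/85349) = -53300907/4082*(-1/85349) = 4845537/31672238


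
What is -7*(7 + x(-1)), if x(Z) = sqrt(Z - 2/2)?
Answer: -49 - 7*I*sqrt(2) ≈ -49.0 - 9.8995*I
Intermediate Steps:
x(Z) = sqrt(-1 + Z) (x(Z) = sqrt(Z - 2*1/2) = sqrt(Z - 1) = sqrt(-1 + Z))
-7*(7 + x(-1)) = -7*(7 + sqrt(-1 - 1)) = -7*(7 + sqrt(-2)) = -7*(7 + I*sqrt(2)) = -49 - 7*I*sqrt(2)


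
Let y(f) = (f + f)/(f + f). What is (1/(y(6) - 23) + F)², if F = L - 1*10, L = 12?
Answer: 1849/484 ≈ 3.8202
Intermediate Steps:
y(f) = 1 (y(f) = (2*f)/((2*f)) = (2*f)*(1/(2*f)) = 1)
F = 2 (F = 12 - 1*10 = 12 - 10 = 2)
(1/(y(6) - 23) + F)² = (1/(1 - 23) + 2)² = (1/(-22) + 2)² = (-1/22 + 2)² = (43/22)² = 1849/484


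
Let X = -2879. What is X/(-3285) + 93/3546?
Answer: 1168271/1294290 ≈ 0.90263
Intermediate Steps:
X/(-3285) + 93/3546 = -2879/(-3285) + 93/3546 = -2879*(-1/3285) + 93*(1/3546) = 2879/3285 + 31/1182 = 1168271/1294290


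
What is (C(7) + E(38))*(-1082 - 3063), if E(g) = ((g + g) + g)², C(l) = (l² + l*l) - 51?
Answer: -54063235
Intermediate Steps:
C(l) = -51 + 2*l² (C(l) = (l² + l²) - 51 = 2*l² - 51 = -51 + 2*l²)
E(g) = 9*g² (E(g) = (2*g + g)² = (3*g)² = 9*g²)
(C(7) + E(38))*(-1082 - 3063) = ((-51 + 2*7²) + 9*38²)*(-1082 - 3063) = ((-51 + 2*49) + 9*1444)*(-4145) = ((-51 + 98) + 12996)*(-4145) = (47 + 12996)*(-4145) = 13043*(-4145) = -54063235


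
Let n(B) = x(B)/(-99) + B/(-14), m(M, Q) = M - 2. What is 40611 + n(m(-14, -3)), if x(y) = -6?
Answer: 9381419/231 ≈ 40612.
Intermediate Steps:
m(M, Q) = -2 + M
n(B) = 2/33 - B/14 (n(B) = -6/(-99) + B/(-14) = -6*(-1/99) + B*(-1/14) = 2/33 - B/14)
40611 + n(m(-14, -3)) = 40611 + (2/33 - (-2 - 14)/14) = 40611 + (2/33 - 1/14*(-16)) = 40611 + (2/33 + 8/7) = 40611 + 278/231 = 9381419/231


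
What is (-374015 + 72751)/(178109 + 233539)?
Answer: -18829/25728 ≈ -0.73185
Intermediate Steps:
(-374015 + 72751)/(178109 + 233539) = -301264/411648 = -301264*1/411648 = -18829/25728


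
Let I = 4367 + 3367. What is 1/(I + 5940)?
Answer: 1/13674 ≈ 7.3132e-5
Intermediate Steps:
I = 7734
1/(I + 5940) = 1/(7734 + 5940) = 1/13674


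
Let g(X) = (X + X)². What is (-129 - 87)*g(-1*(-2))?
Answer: -3456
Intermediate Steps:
g(X) = 4*X² (g(X) = (2*X)² = 4*X²)
(-129 - 87)*g(-1*(-2)) = (-129 - 87)*(4*(-1*(-2))²) = -864*2² = -864*4 = -216*16 = -3456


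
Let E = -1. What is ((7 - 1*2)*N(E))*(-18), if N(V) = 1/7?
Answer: -90/7 ≈ -12.857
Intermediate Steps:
N(V) = 1/7
((7 - 1*2)*N(E))*(-18) = ((7 - 1*2)*(1/7))*(-18) = ((7 - 2)*(1/7))*(-18) = (5*(1/7))*(-18) = (5/7)*(-18) = -90/7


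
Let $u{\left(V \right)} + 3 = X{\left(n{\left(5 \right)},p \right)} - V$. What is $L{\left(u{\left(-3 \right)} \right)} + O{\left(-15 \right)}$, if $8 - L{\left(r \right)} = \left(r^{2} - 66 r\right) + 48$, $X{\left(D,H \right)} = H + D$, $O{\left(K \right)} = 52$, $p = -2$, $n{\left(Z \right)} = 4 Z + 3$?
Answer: $957$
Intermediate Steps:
$n{\left(Z \right)} = 3 + 4 Z$
$X{\left(D,H \right)} = D + H$
$u{\left(V \right)} = 18 - V$ ($u{\left(V \right)} = -3 - \left(-21 + V\right) = 18 - V$)
$L{\left(r \right)} = -40 - r^{2} + 66 r$ ($L{\left(r \right)} = 8 - \left(\left(r^{2} - 66 r\right) + 48\right) = 8 - \left(48 + r^{2} - 66 r\right) = -40 - r^{2} + 66 r$)
$L{\left(u{\left(-3 \right)} \right)} + O{\left(-15 \right)} = \left(-40 - \left(18 - -3\right)^{2} + 66 \left(18 - -3\right)\right) + 52 = \left(-40 - \left(18 + 3\right)^{2} + 66 \left(18 + 3\right)\right) + 52 = \left(-40 - 21^{2} + 66 \cdot 21\right) + 52 = \left(-40 - 441 + 1386\right) + 52 = 905 + 52 = 957$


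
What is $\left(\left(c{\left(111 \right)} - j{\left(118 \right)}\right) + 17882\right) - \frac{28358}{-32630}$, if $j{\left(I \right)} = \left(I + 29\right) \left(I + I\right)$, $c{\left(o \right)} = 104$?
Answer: $- \frac{272544211}{16315} \approx -16705.0$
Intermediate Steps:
$j{\left(I \right)} = 2 I \left(29 + I\right)$ ($j{\left(I \right)} = \left(29 + I\right) 2 I = 2 I \left(29 + I\right)$)
$\left(\left(c{\left(111 \right)} - j{\left(118 \right)}\right) + 17882\right) - \frac{28358}{-32630} = \left(\left(104 - 2 \cdot 118 \left(29 + 118\right)\right) + 17882\right) - \frac{28358}{-32630} = \left(\left(104 - 2 \cdot 118 \cdot 147\right) + 17882\right) - - \frac{14179}{16315} = \left(\left(104 - 34692\right) + 17882\right) + \frac{14179}{16315} = \left(-34588 + 17882\right) + \frac{14179}{16315} = -16706 + \frac{14179}{16315} = - \frac{272544211}{16315}$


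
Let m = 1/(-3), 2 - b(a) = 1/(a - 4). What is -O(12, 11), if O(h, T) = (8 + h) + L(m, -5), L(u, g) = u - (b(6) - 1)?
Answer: -115/6 ≈ -19.167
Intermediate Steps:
b(a) = 2 - 1/(-4 + a) (b(a) = 2 - 1/(a - 4) = 2 - 1/(-4 + a))
m = -⅓ ≈ -0.33333
L(u, g) = -½ + u (L(u, g) = u - ((-9 + 2*6)/(-4 + 6) - 1) = u - ((-9 + 12)/2 - 1) = u - ((½)*3 - 1) = u - (3/2 - 1) = u - 1*½ = u - ½ = -½ + u)
O(h, T) = 43/6 + h (O(h, T) = (8 + h) + (-½ - ⅓) = (8 + h) - ⅚ = 43/6 + h)
-O(12, 11) = -(43/6 + 12) = -1*115/6 = -115/6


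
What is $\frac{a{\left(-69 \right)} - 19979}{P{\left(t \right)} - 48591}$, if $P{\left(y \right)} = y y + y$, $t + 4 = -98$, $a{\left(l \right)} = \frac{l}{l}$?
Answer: $\frac{19978}{38289} \approx 0.52177$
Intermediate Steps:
$a{\left(l \right)} = 1$
$t = -102$ ($t = -4 - 98 = -102$)
$P{\left(y \right)} = y + y^{2}$ ($P{\left(y \right)} = y^{2} + y = y + y^{2}$)
$\frac{a{\left(-69 \right)} - 19979}{P{\left(t \right)} - 48591} = \frac{1 - 19979}{- 102 \left(1 - 102\right) - 48591} = - \frac{19978}{\left(-102\right) \left(-101\right) - 48591} = - \frac{19978}{10302 - 48591} = - \frac{19978}{-38289} = \left(-19978\right) \left(- \frac{1}{38289}\right) = \frac{19978}{38289}$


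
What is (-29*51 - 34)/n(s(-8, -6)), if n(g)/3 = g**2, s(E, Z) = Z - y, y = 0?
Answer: -1513/108 ≈ -14.009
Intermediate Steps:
s(E, Z) = Z (s(E, Z) = Z - 1*0 = Z + 0 = Z)
n(g) = 3*g**2
(-29*51 - 34)/n(s(-8, -6)) = (-29*51 - 34)/((3*(-6)**2)) = (-1479 - 34)/((3*36)) = -1513/108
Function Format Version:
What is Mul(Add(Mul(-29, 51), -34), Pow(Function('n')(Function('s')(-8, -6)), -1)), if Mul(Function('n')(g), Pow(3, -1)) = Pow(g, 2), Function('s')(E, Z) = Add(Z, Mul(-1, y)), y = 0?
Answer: Rational(-1513, 108) ≈ -14.009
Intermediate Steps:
Function('s')(E, Z) = Z (Function('s')(E, Z) = Add(Z, Mul(-1, 0)) = Add(Z, 0) = Z)
Function('n')(g) = Mul(3, Pow(g, 2))
Mul(Add(Mul(-29, 51), -34), Pow(Function('n')(Function('s')(-8, -6)), -1)) = Mul(Add(Mul(-29, 51), -34), Pow(Mul(3, Pow(-6, 2)), -1)) = Mul(Add(-1479, -34), Pow(Mul(3, 36), -1)) = Mul(-1513, Pow(108, -1)) = Mul(-1513, Rational(1, 108)) = Rational(-1513, 108)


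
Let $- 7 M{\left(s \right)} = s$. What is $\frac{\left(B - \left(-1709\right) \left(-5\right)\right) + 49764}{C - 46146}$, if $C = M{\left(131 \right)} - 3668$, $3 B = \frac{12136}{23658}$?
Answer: $- \frac{10239213047}{12378894723} \approx -0.82715$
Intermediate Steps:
$M{\left(s \right)} = - \frac{s}{7}$
$B = \frac{6068}{35487}$ ($B = \frac{12136 \cdot \frac{1}{23658}}{3} = \frac{1}{3} \cdot \frac{6068}{11829} = \frac{6068}{35487} \approx 0.17099$)
$C = - \frac{25807}{7}$ ($C = \left(- \frac{1}{7}\right) 131 - 3668 = - \frac{131}{7} - 3668 = - \frac{25807}{7} \approx -3686.7$)
$\frac{\left(B - \left(-1709\right) \left(-5\right)\right) + 49764}{C - 46146} = \frac{\left(\frac{6068}{35487} - \left(-1709\right) \left(-5\right)\right) + 49764}{- \frac{25807}{7} - 46146} = \frac{\left(\frac{6068}{35487} - 8545\right) + 49764}{- \frac{348829}{7}} = \left(\left(\frac{6068}{35487} - 8545\right) + 49764\right) \left(- \frac{7}{348829}\right) = \left(- \frac{303230347}{35487} + 49764\right) \left(- \frac{7}{348829}\right) = \frac{1462744721}{35487} \left(- \frac{7}{348829}\right) = - \frac{10239213047}{12378894723}$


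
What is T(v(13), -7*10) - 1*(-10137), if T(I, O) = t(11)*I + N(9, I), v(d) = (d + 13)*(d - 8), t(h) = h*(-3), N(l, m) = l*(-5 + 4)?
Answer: 5838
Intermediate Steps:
N(l, m) = -l (N(l, m) = l*(-1) = -l)
t(h) = -3*h
v(d) = (-8 + d)*(13 + d) (v(d) = (13 + d)*(-8 + d) = (-8 + d)*(13 + d))
T(I, O) = -9 - 33*I (T(I, O) = (-3*11)*I - 1*9 = -33*I - 9 = -9 - 33*I)
T(v(13), -7*10) - 1*(-10137) = (-9 - 33*(-104 + 13² + 5*13)) - 1*(-10137) = (-9 - 33*(-104 + 169 + 65)) + 10137 = (-9 - 33*130) + 10137 = (-9 - 4290) + 10137 = -4299 + 10137 = 5838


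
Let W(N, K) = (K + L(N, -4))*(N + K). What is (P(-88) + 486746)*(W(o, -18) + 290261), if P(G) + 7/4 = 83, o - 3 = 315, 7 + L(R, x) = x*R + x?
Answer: -194806845051/4 ≈ -4.8702e+10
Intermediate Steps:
L(R, x) = -7 + x + R*x (L(R, x) = -7 + (x*R + x) = -7 + (R*x + x) = -7 + (x + R*x) = -7 + x + R*x)
o = 318 (o = 3 + 315 = 318)
P(G) = 325/4 (P(G) = -7/4 + 83 = 325/4)
W(N, K) = (K + N)*(-11 + K - 4*N) (W(N, K) = (K + (-7 - 4 + N*(-4)))*(N + K) = (K + (-7 - 4 - 4*N))*(K + N) = (K + (-11 - 4*N))*(K + N) = (-11 + K - 4*N)*(K + N) = (K + N)*(-11 + K - 4*N))
(P(-88) + 486746)*(W(o, -18) + 290261) = (325/4 + 486746)*(((-18)² - 11*(-18) - 11*318 - 4*318² - 3*(-18)*318) + 290261) = 1947309*((324 + 198 - 3498 - 4*101124 + 17172) + 290261)/4 = 1947309*((324 + 198 - 3498 - 404496 + 17172) + 290261)/4 = 1947309*(-390300 + 290261)/4 = (1947309/4)*(-100039) = -194806845051/4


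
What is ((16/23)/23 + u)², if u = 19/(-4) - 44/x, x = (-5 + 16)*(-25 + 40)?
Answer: 25049076361/1007427600 ≈ 24.864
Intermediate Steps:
x = 165 (x = 11*15 = 165)
u = -301/60 (u = 19/(-4) - 44/165 = 19*(-¼) - 44*1/165 = -19/4 - 4/15 = -301/60 ≈ -5.0167)
((16/23)/23 + u)² = ((16/23)/23 - 301/60)² = ((16*(1/23))*(1/23) - 301/60)² = ((16/23)*(1/23) - 301/60)² = (16/529 - 301/60)² = (-158269/31740)² = 25049076361/1007427600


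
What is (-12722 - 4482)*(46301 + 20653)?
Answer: -1151876616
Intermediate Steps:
(-12722 - 4482)*(46301 + 20653) = -17204*66954 = -1151876616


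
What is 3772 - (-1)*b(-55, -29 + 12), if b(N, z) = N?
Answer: 3717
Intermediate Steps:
3772 - (-1)*b(-55, -29 + 12) = 3772 - (-1)*(-55) = 3772 - 1*55 = 3772 - 55 = 3717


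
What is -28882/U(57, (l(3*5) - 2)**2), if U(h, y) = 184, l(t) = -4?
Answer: -14441/92 ≈ -156.97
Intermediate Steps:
-28882/U(57, (l(3*5) - 2)**2) = -28882/184 = -28882*1/184 = -14441/92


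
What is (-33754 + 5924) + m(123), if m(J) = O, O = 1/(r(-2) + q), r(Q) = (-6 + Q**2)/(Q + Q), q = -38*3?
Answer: -6317412/227 ≈ -27830.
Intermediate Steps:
q = -114
r(Q) = (-6 + Q**2)/(2*Q) (r(Q) = (-6 + Q**2)/((2*Q)) = (-6 + Q**2)*(1/(2*Q)) = (-6 + Q**2)/(2*Q))
O = -2/227 (O = 1/(((1/2)*(-2) - 3/(-2)) - 114) = 1/((-1 - 3*(-1/2)) - 114) = 1/((-1 + 3/2) - 114) = 1/(1/2 - 114) = 1/(-227/2) = -2/227 ≈ -0.0088106)
m(J) = -2/227
(-33754 + 5924) + m(123) = (-33754 + 5924) - 2/227 = -27830 - 2/227 = -6317412/227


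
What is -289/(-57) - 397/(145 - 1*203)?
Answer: 39391/3306 ≈ 11.915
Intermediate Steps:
-289/(-57) - 397/(145 - 1*203) = -289*(-1/57) - 397/(145 - 203) = 289/57 - 397/(-58) = 289/57 - 397*(-1/58) = 289/57 + 397/58 = 39391/3306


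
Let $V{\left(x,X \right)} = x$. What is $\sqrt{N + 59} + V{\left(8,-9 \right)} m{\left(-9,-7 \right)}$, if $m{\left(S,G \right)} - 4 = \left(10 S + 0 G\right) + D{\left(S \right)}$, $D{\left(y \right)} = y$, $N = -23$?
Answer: $-754$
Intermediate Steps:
$m{\left(S,G \right)} = 4 + 11 S$ ($m{\left(S,G \right)} = 4 + \left(\left(10 S + 0 G\right) + S\right) = 4 + \left(\left(10 S + 0\right) + S\right) = 4 + \left(10 S + S\right) = 4 + 11 S$)
$\sqrt{N + 59} + V{\left(8,-9 \right)} m{\left(-9,-7 \right)} = \sqrt{-23 + 59} + 8 \left(4 + 11 \left(-9\right)\right) = \sqrt{36} + 8 \left(4 - 99\right) = 6 + 8 \left(-95\right) = 6 - 760 = -754$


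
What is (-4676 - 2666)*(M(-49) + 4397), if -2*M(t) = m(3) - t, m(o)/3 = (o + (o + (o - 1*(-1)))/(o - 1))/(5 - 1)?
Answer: -256679991/8 ≈ -3.2085e+7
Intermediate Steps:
m(o) = 3*o/4 + 3*(1 + 2*o)/(4*(-1 + o)) (m(o) = 3*((o + (o + (o - 1*(-1)))/(o - 1))/(5 - 1)) = 3*((o + (o + (o + 1))/(-1 + o))/4) = 3*((o + (o + (1 + o))/(-1 + o))*(¼)) = 3*((o + (1 + 2*o)/(-1 + o))*(¼)) = 3*(o/4 + (1 + 2*o)/(4*(-1 + o))) = 3*o/4 + 3*(1 + 2*o)/(4*(-1 + o)))
M(t) = -39/16 + t/2 (M(t) = -(3*(1 + 3 + 3²)/(4*(-1 + 3)) - t)/2 = -((¾)*(1 + 3 + 9)/2 - t)/2 = -((¾)*(½)*13 - t)/2 = -(39/8 - t)/2 = -39/16 + t/2)
(-4676 - 2666)*(M(-49) + 4397) = (-4676 - 2666)*((-39/16 + (½)*(-49)) + 4397) = -7342*((-39/16 - 49/2) + 4397) = -7342*(-431/16 + 4397) = -7342*69921/16 = -256679991/8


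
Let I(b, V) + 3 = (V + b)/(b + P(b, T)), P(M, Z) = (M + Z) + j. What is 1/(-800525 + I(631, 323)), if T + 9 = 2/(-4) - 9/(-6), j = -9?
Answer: -415/332218802 ≈ -1.2492e-6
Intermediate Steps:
T = -8 (T = -9 + (2/(-4) - 9/(-6)) = -9 + (2*(-1/4) - 9*(-1/6)) = -9 + (-1/2 + 3/2) = -9 + 1 = -8)
P(M, Z) = -9 + M + Z (P(M, Z) = (M + Z) - 9 = -9 + M + Z)
I(b, V) = -3 + (V + b)/(-17 + 2*b) (I(b, V) = -3 + (V + b)/(b + (-9 + b - 8)) = -3 + (V + b)/(b + (-17 + b)) = -3 + (V + b)/(-17 + 2*b))
1/(-800525 + I(631, 323)) = 1/(-800525 + (51 + 323 - 5*631)/(-17 + 2*631)) = 1/(-800525 + (51 + 323 - 3155)/(-17 + 1262)) = 1/(-800525 - 2781/1245) = 1/(-800525 + (1/1245)*(-2781)) = 1/(-800525 - 927/415) = 1/(-332218802/415) = -415/332218802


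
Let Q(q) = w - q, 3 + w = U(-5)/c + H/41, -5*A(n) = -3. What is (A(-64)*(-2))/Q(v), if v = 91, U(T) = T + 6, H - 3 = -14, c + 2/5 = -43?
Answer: 26691/2097275 ≈ 0.012727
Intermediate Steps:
A(n) = 3/5 (A(n) = -1/5*(-3) = 3/5)
c = -217/5 (c = -2/5 - 43 = -217/5 ≈ -43.400)
H = -11 (H = 3 - 14 = -11)
U(T) = 6 + T
w = -29283/8897 (w = -3 + ((6 - 5)/(-217/5) - 11/41) = -3 + (1*(-5/217) - 11*1/41) = -3 + (-5/217 - 11/41) = -3 - 2592/8897 = -29283/8897 ≈ -3.2913)
Q(q) = -29283/8897 - q
(A(-64)*(-2))/Q(v) = ((3/5)*(-2))/(-29283/8897 - 1*91) = -6/(5*(-29283/8897 - 91)) = -6/(5*(-838910/8897)) = -6/5*(-8897/838910) = 26691/2097275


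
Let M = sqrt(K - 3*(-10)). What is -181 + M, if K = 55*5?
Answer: -181 + sqrt(305) ≈ -163.54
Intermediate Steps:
K = 275
M = sqrt(305) (M = sqrt(275 - 3*(-10)) = sqrt(275 + 30) = sqrt(305) ≈ 17.464)
-181 + M = -181 + sqrt(305)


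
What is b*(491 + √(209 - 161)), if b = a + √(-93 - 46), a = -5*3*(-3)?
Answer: (45 + I*√139)*(491 + 4*√3) ≈ 22407.0 + 5870.5*I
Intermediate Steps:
a = 45 (a = -15*(-3) = 45)
b = 45 + I*√139 (b = 45 + √(-93 - 46) = 45 + √(-139) = 45 + I*√139 ≈ 45.0 + 11.79*I)
b*(491 + √(209 - 161)) = (45 + I*√139)*(491 + √(209 - 161)) = (45 + I*√139)*(491 + √48) = (45 + I*√139)*(491 + 4*√3)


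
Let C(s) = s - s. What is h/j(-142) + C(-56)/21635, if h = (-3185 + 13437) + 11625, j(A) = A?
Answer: -21877/142 ≈ -154.06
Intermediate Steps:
h = 21877 (h = 10252 + 11625 = 21877)
C(s) = 0
h/j(-142) + C(-56)/21635 = 21877/(-142) + 0/21635 = 21877*(-1/142) + 0*(1/21635) = -21877/142 + 0 = -21877/142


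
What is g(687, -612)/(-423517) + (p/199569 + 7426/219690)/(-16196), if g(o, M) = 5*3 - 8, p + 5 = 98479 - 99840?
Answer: -911860016935073/50122270429682421420 ≈ -1.8193e-5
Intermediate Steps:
p = -1366 (p = -5 + (98479 - 99840) = -5 - 1361 = -1366)
g(o, M) = 7 (g(o, M) = 15 - 8 = 7)
g(687, -612)/(-423517) + (p/199569 + 7426/219690)/(-16196) = 7/(-423517) + (-1366/199569 + 7426/219690)/(-16196) = 7*(-1/423517) + (-1366*1/199569 + 7426*(1/219690))*(-1/16196) = -7/423517 + (-1366/199569 + 3713/109845)*(-1/16196) = -7/423517 + (196983809/7307218935)*(-1/16196) = -7/423517 - 196983809/118347717871260 = -911860016935073/50122270429682421420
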